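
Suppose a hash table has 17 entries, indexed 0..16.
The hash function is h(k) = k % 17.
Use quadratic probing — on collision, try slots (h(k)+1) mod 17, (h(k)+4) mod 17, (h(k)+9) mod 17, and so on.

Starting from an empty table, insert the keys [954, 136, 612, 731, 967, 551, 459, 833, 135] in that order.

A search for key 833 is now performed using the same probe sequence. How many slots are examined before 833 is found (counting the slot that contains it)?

954 hashes to 2; slot 2 is free -> place at 2.
136 hashes to 0; slot 0 is free -> place at 0.
612 hashes to 0; 0 taken -> place at 1.
731 hashes to 0; 0,1 taken -> place at 4.
967 hashes to 15; slot 15 is free -> place at 15.
551 hashes to 7; slot 7 is free -> place at 7.
459 hashes to 0; 0,1,4 taken -> place at 9.
833 hashes to 0; 0,1,4,9 taken -> place at 16.
135 hashes to 16; 16,0 taken -> place at 3.
Table: [136, 612, 954, 135, 731, ∅, ∅, 551, ∅, 459, ∅, ∅, ∅, ∅, ∅, 967, 833]
Lookup 833: h=0, probe 0,1,4,9,16 → found at 16.

5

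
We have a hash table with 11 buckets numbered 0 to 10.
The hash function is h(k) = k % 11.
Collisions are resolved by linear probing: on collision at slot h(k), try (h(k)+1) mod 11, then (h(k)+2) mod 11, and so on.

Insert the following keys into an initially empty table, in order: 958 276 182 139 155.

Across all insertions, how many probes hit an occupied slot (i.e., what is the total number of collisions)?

3

Insert 958: h=1, slot 1 empty => index 1.
Insert 276: h=1, slot 1 occupied => index 2.
Insert 182: h=6, slot 6 empty => index 6.
Insert 139: h=7, slot 7 empty => index 7.
Insert 155: h=1, slots 1,2 occupied => index 3.
Table: [., 958, 276, 155, ., ., 182, 139, ., ., .]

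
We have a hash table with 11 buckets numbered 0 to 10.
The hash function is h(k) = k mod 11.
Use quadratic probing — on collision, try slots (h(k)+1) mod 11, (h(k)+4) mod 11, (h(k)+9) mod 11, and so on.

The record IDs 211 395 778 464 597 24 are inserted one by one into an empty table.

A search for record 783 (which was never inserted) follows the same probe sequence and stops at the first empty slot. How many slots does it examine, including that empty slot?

4

Insert 211: h=2, slot 2 empty -> index 2.
Insert 395: h=10, slot 10 empty -> index 10.
Insert 778: h=8, slot 8 empty -> index 8.
Insert 464: h=2, slot 2 occupied -> index 3.
Insert 597: h=3, slot 3 occupied -> index 4.
Insert 24: h=2, slots 2,3 occupied -> index 6.
Table: [., ., 211, 464, 597, ., 24, ., 778, ., 395]
Lookup 783: h=2, probe 2,3,6,0 → slot 0 empty, not found.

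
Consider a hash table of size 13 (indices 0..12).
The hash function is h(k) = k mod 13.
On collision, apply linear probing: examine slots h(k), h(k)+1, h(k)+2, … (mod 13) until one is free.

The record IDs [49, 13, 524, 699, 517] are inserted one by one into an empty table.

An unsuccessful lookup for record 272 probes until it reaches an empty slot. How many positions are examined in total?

Insert 49: h=10, slot 10 empty → index 10.
Insert 13: h=0, slot 0 empty → index 0.
Insert 524: h=4, slot 4 empty → index 4.
Insert 699: h=10, slot 10 occupied → index 11.
Insert 517: h=10, slots 10,11 occupied → index 12.
Table: [13, _, _, _, 524, _, _, _, _, _, 49, 699, 517]
Lookup 272: h=12, probe 12,0,1 → slot 1 empty, not found.

3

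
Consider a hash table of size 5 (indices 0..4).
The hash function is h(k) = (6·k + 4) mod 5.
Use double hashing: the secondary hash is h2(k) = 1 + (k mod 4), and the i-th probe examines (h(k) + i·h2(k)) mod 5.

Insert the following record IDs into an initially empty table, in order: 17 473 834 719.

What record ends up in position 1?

17: h=1 => slot 1
473: h=2 => slot 2
834: h=3 => slot 3
719: h=3, h2=4, probe 3,2,1,0 => slot 0
Table: [719, 17, 473, 834, _]

17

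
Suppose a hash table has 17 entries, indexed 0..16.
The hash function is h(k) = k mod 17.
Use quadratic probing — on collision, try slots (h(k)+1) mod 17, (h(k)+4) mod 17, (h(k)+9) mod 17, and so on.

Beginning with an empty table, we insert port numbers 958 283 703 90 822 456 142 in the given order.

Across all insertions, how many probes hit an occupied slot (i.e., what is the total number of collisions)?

6

Insert 958: h=6, slot 6 empty → index 6.
Insert 283: h=11, slot 11 empty → index 11.
Insert 703: h=6, slot 6 occupied → index 7.
Insert 90: h=5, slot 5 empty → index 5.
Insert 822: h=6, slots 6,7 occupied → index 10.
Insert 456: h=14, slot 14 empty → index 14.
Insert 142: h=6, slots 6,7,10 occupied → index 15.
Table: [-, -, -, -, -, 90, 958, 703, -, -, 822, 283, -, -, 456, 142, -]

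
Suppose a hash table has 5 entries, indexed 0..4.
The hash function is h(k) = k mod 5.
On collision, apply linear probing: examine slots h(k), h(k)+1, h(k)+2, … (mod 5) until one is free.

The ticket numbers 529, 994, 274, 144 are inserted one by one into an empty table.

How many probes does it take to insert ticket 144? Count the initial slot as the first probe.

4

Insert 529: h=4, slot 4 empty → index 4.
Insert 994: h=4, slot 4 occupied → index 0.
Insert 274: h=4, slots 4,0 occupied → index 1.
Insert 144: h=4, slots 4,0,1 occupied → index 2.
Table: [994, 274, 144, ., 529]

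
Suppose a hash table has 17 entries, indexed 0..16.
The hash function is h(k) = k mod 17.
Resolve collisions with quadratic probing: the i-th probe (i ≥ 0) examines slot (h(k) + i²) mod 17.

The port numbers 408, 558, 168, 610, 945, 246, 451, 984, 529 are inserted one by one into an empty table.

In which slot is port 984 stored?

408: h=0 → slot 0
558: h=14 → slot 14
168: h=15 → slot 15
610: h=15, probe 15,16 → slot 16
945: h=10 → slot 10
246: h=8 → slot 8
451: h=9 → slot 9
984: h=15, probe 15,16,2 → slot 2
529: h=2, probe 2,3 → slot 3
Table: [408, —, 984, 529, —, —, —, —, 246, 451, 945, —, —, —, 558, 168, 610]

2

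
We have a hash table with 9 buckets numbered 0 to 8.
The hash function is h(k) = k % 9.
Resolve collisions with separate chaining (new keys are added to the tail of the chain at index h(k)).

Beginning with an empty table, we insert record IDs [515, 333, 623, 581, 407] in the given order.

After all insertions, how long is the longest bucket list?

515 -> bucket 2
333 -> bucket 0
623 -> bucket 2 (collision)
581 -> bucket 5
407 -> bucket 2 (collision)
Final buckets:
0: 333
1: _
2: 515 -> 623 -> 407
3: _
4: _
5: 581
6: _
7: _
8: _

3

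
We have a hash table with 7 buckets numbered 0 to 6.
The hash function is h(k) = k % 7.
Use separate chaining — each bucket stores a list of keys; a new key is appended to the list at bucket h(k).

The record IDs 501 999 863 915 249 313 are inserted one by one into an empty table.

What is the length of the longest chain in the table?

501 -> bucket 4
999 -> bucket 5
863 -> bucket 2
915 -> bucket 5 (collision)
249 -> bucket 4 (collision)
313 -> bucket 5 (collision)
Final buckets:
0: _
1: _
2: 863
3: _
4: 501 -> 249
5: 999 -> 915 -> 313
6: _

3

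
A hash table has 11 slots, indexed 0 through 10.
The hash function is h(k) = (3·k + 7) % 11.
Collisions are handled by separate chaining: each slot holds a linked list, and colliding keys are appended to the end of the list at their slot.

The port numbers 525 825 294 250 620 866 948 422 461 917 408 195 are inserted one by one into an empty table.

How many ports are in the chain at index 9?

Insert 525: h=9, bucket 9 empty -> new chain.
Insert 825: h=7, bucket 7 empty -> new chain.
Insert 294: h=9, bucket 9 nonempty -> append to chain.
Insert 250: h=9, bucket 9 nonempty -> append to chain.
Insert 620: h=8, bucket 8 empty -> new chain.
Insert 866: h=9, bucket 9 nonempty -> append to chain.
Insert 948: h=2, bucket 2 empty -> new chain.
Insert 422: h=8, bucket 8 nonempty -> append to chain.
Insert 461: h=4, bucket 4 empty -> new chain.
Insert 917: h=8, bucket 8 nonempty -> append to chain.
Insert 408: h=10, bucket 10 empty -> new chain.
Insert 195: h=9, bucket 9 nonempty -> append to chain.
Final buckets:
0: .
1: .
2: 948
3: .
4: 461
5: .
6: .
7: 825
8: 620 -> 422 -> 917
9: 525 -> 294 -> 250 -> 866 -> 195
10: 408

5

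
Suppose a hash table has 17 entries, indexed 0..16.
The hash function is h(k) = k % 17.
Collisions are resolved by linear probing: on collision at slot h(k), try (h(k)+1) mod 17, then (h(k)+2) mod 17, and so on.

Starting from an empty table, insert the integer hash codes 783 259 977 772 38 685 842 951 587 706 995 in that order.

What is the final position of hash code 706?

783 hashes to 1; slot 1 is free → place at 1.
259 hashes to 4; slot 4 is free → place at 4.
977 hashes to 8; slot 8 is free → place at 8.
772 hashes to 7; slot 7 is free → place at 7.
38 hashes to 4; 4 taken → place at 5.
685 hashes to 5; 5 taken → place at 6.
842 hashes to 9; slot 9 is free → place at 9.
951 hashes to 16; slot 16 is free → place at 16.
587 hashes to 9; 9 taken → place at 10.
706 hashes to 9; 9,10 taken → place at 11.
995 hashes to 9; 9,10,11 taken → place at 12.
Table: [_, 783, _, _, 259, 38, 685, 772, 977, 842, 587, 706, 995, _, _, _, 951]

11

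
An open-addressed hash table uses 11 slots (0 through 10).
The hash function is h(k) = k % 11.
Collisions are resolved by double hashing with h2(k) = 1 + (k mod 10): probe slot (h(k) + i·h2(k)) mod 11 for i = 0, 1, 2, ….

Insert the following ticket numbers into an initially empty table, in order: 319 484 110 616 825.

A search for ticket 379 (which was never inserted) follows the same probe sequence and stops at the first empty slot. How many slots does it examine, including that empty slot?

Insert 319: h=0, slot 0 empty -> index 0.
Insert 484: h=0, h2=5, slot 0 occupied -> index 5.
Insert 110: h=0, h2=1, slot 0 occupied -> index 1.
Insert 616: h=0, h2=7, slot 0 occupied -> index 7.
Insert 825: h=0, h2=6, slot 0 occupied -> index 6.
Table: [319, 110, _, _, _, 484, 825, 616, _, _, _]
Lookup 379: h=5, h2=10, probe 5,4 → slot 4 empty, not found.

2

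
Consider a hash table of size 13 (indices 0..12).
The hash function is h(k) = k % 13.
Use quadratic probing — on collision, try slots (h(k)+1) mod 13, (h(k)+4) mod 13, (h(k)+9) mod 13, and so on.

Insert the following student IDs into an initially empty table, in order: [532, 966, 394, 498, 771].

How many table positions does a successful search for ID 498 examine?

3

Insert 532: h=12, slot 12 empty → index 12.
Insert 966: h=4, slot 4 empty → index 4.
Insert 394: h=4, slot 4 occupied → index 5.
Insert 498: h=4, slots 4,5 occupied → index 8.
Insert 771: h=4, slots 4,5,8 occupied → index 0.
Table: [771, ., ., ., 966, 394, ., ., 498, ., ., ., 532]
Lookup 498: h=4, probe 4,5,8 → found at 8.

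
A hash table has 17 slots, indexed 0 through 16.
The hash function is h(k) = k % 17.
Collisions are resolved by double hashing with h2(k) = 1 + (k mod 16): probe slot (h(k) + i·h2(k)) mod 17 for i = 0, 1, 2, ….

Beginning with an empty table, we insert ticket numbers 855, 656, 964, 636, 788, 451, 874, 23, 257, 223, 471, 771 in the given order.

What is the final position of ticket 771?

855: h=5 → slot 5
656: h=10 → slot 10
964: h=12 → slot 12
636: h=7 → slot 7
788: h=6 → slot 6
451: h=9 → slot 9
874: h=7, h2=11, probe 7,1 → slot 1
23: h=6, h2=8, probe 6,14 → slot 14
257: h=2 → slot 2
223: h=2, h2=16, probe 2,1,0 → slot 0
471: h=12, h2=8, probe 12,3 → slot 3
771: h=6, h2=4, probe 6,10,14,1,5,9,13 → slot 13
Table: [223, 874, 257, 471, ., 855, 788, 636, ., 451, 656, ., 964, 771, 23, ., .]

13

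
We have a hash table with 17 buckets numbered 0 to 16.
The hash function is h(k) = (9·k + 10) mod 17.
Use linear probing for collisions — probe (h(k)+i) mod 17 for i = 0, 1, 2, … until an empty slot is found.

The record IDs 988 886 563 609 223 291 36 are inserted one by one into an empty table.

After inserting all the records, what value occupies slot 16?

36

Insert 988: h=11, slot 11 empty => index 11.
Insert 886: h=11, slot 11 occupied => index 12.
Insert 563: h=11, slots 11,12 occupied => index 13.
Insert 609: h=0, slot 0 empty => index 0.
Insert 223: h=11, slots 11,12,13 occupied => index 14.
Insert 291: h=11, slots 11,12,13,14 occupied => index 15.
Insert 36: h=11, slots 11,12,13,14,15 occupied => index 16.
Table: [609, _, _, _, _, _, _, _, _, _, _, 988, 886, 563, 223, 291, 36]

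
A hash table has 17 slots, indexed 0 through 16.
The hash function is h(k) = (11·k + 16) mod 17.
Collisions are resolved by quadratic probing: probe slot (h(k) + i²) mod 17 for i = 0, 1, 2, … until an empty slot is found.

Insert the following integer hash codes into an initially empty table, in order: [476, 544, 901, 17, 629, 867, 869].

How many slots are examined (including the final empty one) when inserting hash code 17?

Insert 476: h=16, slot 16 empty -> index 16.
Insert 544: h=16, slot 16 occupied -> index 0.
Insert 901: h=16, slots 16,0 occupied -> index 3.
Insert 17: h=16, slots 16,0,3 occupied -> index 8.
Insert 629: h=16, slots 16,0,3,8 occupied -> index 15.
Insert 867: h=16, slots 16,0,3,8,15 occupied -> index 7.
Insert 869: h=4, slot 4 empty -> index 4.
Table: [544, _, _, 901, 869, _, _, 867, 17, _, _, _, _, _, _, 629, 476]

4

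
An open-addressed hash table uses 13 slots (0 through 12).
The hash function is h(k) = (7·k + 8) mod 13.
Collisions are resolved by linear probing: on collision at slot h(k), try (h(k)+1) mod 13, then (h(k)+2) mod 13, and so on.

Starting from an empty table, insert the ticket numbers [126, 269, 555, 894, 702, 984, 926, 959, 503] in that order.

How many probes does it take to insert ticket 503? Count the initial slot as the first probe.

Insert 126: h=6, slot 6 empty → index 6.
Insert 269: h=6, slot 6 occupied → index 7.
Insert 555: h=6, slots 6,7 occupied → index 8.
Insert 894: h=0, slot 0 empty → index 0.
Insert 702: h=8, slot 8 occupied → index 9.
Insert 984: h=6, slots 6,7,8,9 occupied → index 10.
Insert 926: h=3, slot 3 empty → index 3.
Insert 959: h=0, slot 0 occupied → index 1.
Insert 503: h=6, slots 6,7,8,9,10 occupied → index 11.
Table: [894, 959, -, 926, -, -, 126, 269, 555, 702, 984, 503, -]

6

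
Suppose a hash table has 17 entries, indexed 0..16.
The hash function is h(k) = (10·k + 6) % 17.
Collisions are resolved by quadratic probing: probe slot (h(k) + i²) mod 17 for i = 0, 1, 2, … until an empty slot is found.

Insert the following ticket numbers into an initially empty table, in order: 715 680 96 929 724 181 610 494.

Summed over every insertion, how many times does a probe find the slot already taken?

4

715: h=16 -> slot 16
680: h=6 -> slot 6
96: h=14 -> slot 14
929: h=14, probe 14,15 -> slot 15
724: h=4 -> slot 4
181: h=14, probe 14,15,1 -> slot 1
610: h=3 -> slot 3
494: h=16, probe 16,0 -> slot 0
Table: [494, 181, -, 610, 724, -, 680, -, -, -, -, -, -, -, 96, 929, 715]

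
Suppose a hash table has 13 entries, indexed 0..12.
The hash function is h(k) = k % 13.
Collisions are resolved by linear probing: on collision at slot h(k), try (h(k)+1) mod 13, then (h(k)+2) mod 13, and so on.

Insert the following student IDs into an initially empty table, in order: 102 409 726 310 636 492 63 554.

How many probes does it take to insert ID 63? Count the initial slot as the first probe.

Insert 102: h=11, slot 11 empty → index 11.
Insert 409: h=6, slot 6 empty → index 6.
Insert 726: h=11, slot 11 occupied → index 12.
Insert 310: h=11, slots 11,12 occupied → index 0.
Insert 636: h=12, slots 12,0 occupied → index 1.
Insert 492: h=11, slots 11,12,0,1 occupied → index 2.
Insert 63: h=11, slots 11,12,0,1,2 occupied → index 3.
Insert 554: h=8, slot 8 empty → index 8.
Table: [310, 636, 492, 63, ∅, ∅, 409, ∅, 554, ∅, ∅, 102, 726]

6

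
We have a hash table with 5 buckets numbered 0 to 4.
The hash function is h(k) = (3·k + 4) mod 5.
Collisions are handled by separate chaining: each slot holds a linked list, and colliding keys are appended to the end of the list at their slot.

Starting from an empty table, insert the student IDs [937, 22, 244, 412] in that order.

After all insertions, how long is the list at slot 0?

Insert 937: h=0, bucket 0 empty -> new chain.
Insert 22: h=0, bucket 0 nonempty -> append to chain.
Insert 244: h=1, bucket 1 empty -> new chain.
Insert 412: h=0, bucket 0 nonempty -> append to chain.
Final buckets:
0: 937 -> 22 -> 412
1: 244
2: .
3: .
4: .

3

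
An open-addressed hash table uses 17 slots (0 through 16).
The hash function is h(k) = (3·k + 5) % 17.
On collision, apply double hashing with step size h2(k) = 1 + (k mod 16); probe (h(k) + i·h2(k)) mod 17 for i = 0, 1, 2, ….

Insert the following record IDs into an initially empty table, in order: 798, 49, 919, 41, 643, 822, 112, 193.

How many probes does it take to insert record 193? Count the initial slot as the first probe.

798: h=2 → slot 2
49: h=16 → slot 16
919: h=8 → slot 8
41: h=9 → slot 9
643: h=13 → slot 13
822: h=6 → slot 6
112: h=1 → slot 1
193: h=6, h2=2, probe 6,8,10 → slot 10
Table: [—, 112, 798, —, —, —, 822, —, 919, 41, 193, —, —, 643, —, —, 49]

3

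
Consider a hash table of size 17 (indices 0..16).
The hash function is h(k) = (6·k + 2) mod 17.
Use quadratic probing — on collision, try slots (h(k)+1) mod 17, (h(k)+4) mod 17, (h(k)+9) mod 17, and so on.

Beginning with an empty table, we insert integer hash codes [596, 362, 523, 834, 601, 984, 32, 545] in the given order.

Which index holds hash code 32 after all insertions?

596: h=8 -> slot 8
362: h=15 -> slot 15
523: h=12 -> slot 12
834: h=8, probe 8,9 -> slot 9
601: h=4 -> slot 4
984: h=7 -> slot 7
32: h=7, probe 7,8,11 -> slot 11
545: h=8, probe 8,9,12,0 -> slot 0
Table: [545, _, _, _, 601, _, _, 984, 596, 834, _, 32, 523, _, _, 362, _]

11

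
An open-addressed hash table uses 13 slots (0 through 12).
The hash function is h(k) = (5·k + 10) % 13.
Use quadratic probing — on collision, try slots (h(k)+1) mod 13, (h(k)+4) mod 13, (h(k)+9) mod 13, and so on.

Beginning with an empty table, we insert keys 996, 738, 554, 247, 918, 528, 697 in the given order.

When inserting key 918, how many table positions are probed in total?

3

996: h=11 -> slot 11
738: h=8 -> slot 8
554: h=11, probe 11,12 -> slot 12
247: h=10 -> slot 10
918: h=11, probe 11,12,2 -> slot 2
528: h=11, probe 11,12,2,7 -> slot 7
697: h=11, probe 11,12,2,7,1 -> slot 1
Table: [-, 697, 918, -, -, -, -, 528, 738, -, 247, 996, 554]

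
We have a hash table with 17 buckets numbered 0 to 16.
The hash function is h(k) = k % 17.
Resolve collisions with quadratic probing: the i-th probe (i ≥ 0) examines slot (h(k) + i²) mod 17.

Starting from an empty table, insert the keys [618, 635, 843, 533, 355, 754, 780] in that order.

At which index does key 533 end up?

618 hashes to 6; slot 6 is free -> place at 6.
635 hashes to 6; 6 taken -> place at 7.
843 hashes to 10; slot 10 is free -> place at 10.
533 hashes to 6; 6,7,10 taken -> place at 15.
355 hashes to 15; 15 taken -> place at 16.
754 hashes to 6; 6,7,10,15 taken -> place at 5.
780 hashes to 15; 15,16 taken -> place at 2.
Table: [∅, ∅, 780, ∅, ∅, 754, 618, 635, ∅, ∅, 843, ∅, ∅, ∅, ∅, 533, 355]

15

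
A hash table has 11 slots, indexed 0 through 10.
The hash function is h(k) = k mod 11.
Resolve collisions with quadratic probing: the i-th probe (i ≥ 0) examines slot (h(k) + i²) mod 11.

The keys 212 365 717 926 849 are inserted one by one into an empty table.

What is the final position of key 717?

6

Insert 212: h=3, slot 3 empty -> index 3.
Insert 365: h=2, slot 2 empty -> index 2.
Insert 717: h=2, slots 2,3 occupied -> index 6.
Insert 926: h=2, slots 2,3,6 occupied -> index 0.
Insert 849: h=2, slots 2,3,6,0 occupied -> index 7.
Table: [926, -, 365, 212, -, -, 717, 849, -, -, -]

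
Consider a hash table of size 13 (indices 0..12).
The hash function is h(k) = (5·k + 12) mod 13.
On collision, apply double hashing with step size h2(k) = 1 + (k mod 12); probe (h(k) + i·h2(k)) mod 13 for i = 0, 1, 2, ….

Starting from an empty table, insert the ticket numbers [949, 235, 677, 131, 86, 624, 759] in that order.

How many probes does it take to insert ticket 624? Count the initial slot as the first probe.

949 hashes to 12; slot 12 is free → place at 12.
235 hashes to 4; slot 4 is free → place at 4.
677 hashes to 4, h2=6; 4 taken → place at 10.
131 hashes to 4, h2=12; 4 taken → place at 3.
86 hashes to 0; slot 0 is free → place at 0.
624 hashes to 12, h2=1; 12,0 taken → place at 1.
759 hashes to 11; slot 11 is free → place at 11.
Table: [86, 624, -, 131, 235, -, -, -, -, -, 677, 759, 949]

3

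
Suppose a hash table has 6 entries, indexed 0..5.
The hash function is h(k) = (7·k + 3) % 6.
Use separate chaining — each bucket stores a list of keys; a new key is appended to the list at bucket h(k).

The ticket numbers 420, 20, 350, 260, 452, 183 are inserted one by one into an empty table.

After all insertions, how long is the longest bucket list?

420 -> bucket 3
20 -> bucket 5
350 -> bucket 5 (collision)
260 -> bucket 5 (collision)
452 -> bucket 5 (collision)
183 -> bucket 0
Final buckets:
0: 183
1: _
2: _
3: 420
4: _
5: 20 -> 350 -> 260 -> 452

4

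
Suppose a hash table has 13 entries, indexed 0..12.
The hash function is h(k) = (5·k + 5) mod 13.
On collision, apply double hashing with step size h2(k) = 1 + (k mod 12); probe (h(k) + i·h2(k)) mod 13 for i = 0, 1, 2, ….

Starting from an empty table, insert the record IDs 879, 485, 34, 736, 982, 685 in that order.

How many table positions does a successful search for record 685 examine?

Insert 879: h=6, slot 6 empty -> index 6.
Insert 485: h=12, slot 12 empty -> index 12.
Insert 34: h=6, h2=11, slot 6 occupied -> index 4.
Insert 736: h=6, h2=5, slot 6 occupied -> index 11.
Insert 982: h=1, slot 1 empty -> index 1.
Insert 685: h=11, h2=2, slot 11 occupied -> index 0.
Table: [685, 982, ., ., 34, ., 879, ., ., ., ., 736, 485]
Lookup 685: h=11, h2=2, probe 11,0 → found at 0.

2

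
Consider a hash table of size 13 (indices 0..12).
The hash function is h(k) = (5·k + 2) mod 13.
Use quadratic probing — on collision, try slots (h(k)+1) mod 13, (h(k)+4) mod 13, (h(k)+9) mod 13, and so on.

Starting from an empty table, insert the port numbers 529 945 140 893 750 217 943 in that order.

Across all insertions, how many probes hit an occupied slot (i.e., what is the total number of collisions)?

529: h=8 => slot 8
945: h=8, probe 8,9 => slot 9
140: h=0 => slot 0
893: h=8, probe 8,9,12 => slot 12
750: h=8, probe 8,9,12,4 => slot 4
217: h=8, probe 8,9,12,4,11 => slot 11
943: h=11, probe 11,12,2 => slot 2
Table: [140, _, 943, _, 750, _, _, _, 529, 945, _, 217, 893]

12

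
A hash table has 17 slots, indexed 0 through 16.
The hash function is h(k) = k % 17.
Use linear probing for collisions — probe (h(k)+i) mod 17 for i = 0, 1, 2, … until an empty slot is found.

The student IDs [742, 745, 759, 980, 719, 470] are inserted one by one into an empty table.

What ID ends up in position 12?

742 hashes to 11; slot 11 is free => place at 11.
745 hashes to 14; slot 14 is free => place at 14.
759 hashes to 11; 11 taken => place at 12.
980 hashes to 11; 11,12 taken => place at 13.
719 hashes to 5; slot 5 is free => place at 5.
470 hashes to 11; 11,12,13,14 taken => place at 15.
Table: [., ., ., ., ., 719, ., ., ., ., ., 742, 759, 980, 745, 470, .]

759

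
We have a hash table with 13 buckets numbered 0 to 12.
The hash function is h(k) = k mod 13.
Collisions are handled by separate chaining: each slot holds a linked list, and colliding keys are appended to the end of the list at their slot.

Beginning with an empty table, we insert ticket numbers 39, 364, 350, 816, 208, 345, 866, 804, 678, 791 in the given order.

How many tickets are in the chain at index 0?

3

Insert 39: h=0, bucket 0 empty → new chain.
Insert 364: h=0, bucket 0 nonempty → append to chain.
Insert 350: h=12, bucket 12 empty → new chain.
Insert 816: h=10, bucket 10 empty → new chain.
Insert 208: h=0, bucket 0 nonempty → append to chain.
Insert 345: h=7, bucket 7 empty → new chain.
Insert 866: h=8, bucket 8 empty → new chain.
Insert 804: h=11, bucket 11 empty → new chain.
Insert 678: h=2, bucket 2 empty → new chain.
Insert 791: h=11, bucket 11 nonempty → append to chain.
Final buckets:
0: 39 -> 364 -> 208
1: -
2: 678
3: -
4: -
5: -
6: -
7: 345
8: 866
9: -
10: 816
11: 804 -> 791
12: 350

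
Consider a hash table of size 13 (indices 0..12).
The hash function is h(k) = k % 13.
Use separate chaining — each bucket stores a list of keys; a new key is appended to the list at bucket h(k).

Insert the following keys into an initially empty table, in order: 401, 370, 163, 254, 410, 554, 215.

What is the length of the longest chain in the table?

401 → bucket 11
370 → bucket 6
163 → bucket 7
254 → bucket 7 (collision)
410 → bucket 7 (collision)
554 → bucket 8
215 → bucket 7 (collision)
Final buckets:
0: -
1: -
2: -
3: -
4: -
5: -
6: 370
7: 163 -> 254 -> 410 -> 215
8: 554
9: -
10: -
11: 401
12: -

4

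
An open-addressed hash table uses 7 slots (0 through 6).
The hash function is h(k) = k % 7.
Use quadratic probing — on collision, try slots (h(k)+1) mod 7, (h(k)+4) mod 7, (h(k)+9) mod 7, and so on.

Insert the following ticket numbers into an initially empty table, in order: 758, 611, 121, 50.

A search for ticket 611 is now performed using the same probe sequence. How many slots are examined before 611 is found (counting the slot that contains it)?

2

758 hashes to 2; slot 2 is free -> place at 2.
611 hashes to 2; 2 taken -> place at 3.
121 hashes to 2; 2,3 taken -> place at 6.
50 hashes to 1; slot 1 is free -> place at 1.
Table: [_, 50, 758, 611, _, _, 121]
Lookup 611: h=2, probe 2,3 → found at 3.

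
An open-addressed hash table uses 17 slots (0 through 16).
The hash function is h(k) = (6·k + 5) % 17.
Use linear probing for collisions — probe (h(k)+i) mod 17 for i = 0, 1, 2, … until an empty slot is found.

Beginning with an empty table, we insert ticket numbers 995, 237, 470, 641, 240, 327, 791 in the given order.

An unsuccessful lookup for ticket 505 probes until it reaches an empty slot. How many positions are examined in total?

3

Insert 995: h=8, slot 8 empty -> index 8.
Insert 237: h=16, slot 16 empty -> index 16.
Insert 470: h=3, slot 3 empty -> index 3.
Insert 641: h=9, slot 9 empty -> index 9.
Insert 240: h=0, slot 0 empty -> index 0.
Insert 327: h=12, slot 12 empty -> index 12.
Insert 791: h=8, slots 8,9 occupied -> index 10.
Table: [240, —, —, 470, —, —, —, —, 995, 641, 791, —, 327, —, —, —, 237]
Lookup 505: h=9, probe 9,10,11 → slot 11 empty, not found.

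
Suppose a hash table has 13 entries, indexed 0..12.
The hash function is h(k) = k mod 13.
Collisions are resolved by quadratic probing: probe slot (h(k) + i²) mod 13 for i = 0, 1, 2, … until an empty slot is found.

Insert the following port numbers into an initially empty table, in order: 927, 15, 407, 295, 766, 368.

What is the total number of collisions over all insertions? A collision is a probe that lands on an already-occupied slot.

Insert 927: h=4, slot 4 empty → index 4.
Insert 15: h=2, slot 2 empty → index 2.
Insert 407: h=4, slot 4 occupied → index 5.
Insert 295: h=9, slot 9 empty → index 9.
Insert 766: h=12, slot 12 empty → index 12.
Insert 368: h=4, slots 4,5 occupied → index 8.
Table: [∅, ∅, 15, ∅, 927, 407, ∅, ∅, 368, 295, ∅, ∅, 766]

3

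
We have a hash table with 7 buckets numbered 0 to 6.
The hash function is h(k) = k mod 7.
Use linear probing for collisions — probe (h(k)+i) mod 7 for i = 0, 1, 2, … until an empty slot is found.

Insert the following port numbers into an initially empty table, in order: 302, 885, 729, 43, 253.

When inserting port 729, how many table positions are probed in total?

2

Insert 302: h=1, slot 1 empty -> index 1.
Insert 885: h=3, slot 3 empty -> index 3.
Insert 729: h=1, slot 1 occupied -> index 2.
Insert 43: h=1, slots 1,2,3 occupied -> index 4.
Insert 253: h=1, slots 1,2,3,4 occupied -> index 5.
Table: [—, 302, 729, 885, 43, 253, —]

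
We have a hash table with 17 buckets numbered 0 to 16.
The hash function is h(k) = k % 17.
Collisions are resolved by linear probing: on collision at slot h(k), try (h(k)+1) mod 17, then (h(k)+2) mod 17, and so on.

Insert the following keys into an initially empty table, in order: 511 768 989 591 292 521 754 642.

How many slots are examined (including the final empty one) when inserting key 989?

2

Insert 511: h=1, slot 1 empty -> index 1.
Insert 768: h=3, slot 3 empty -> index 3.
Insert 989: h=3, slot 3 occupied -> index 4.
Insert 591: h=13, slot 13 empty -> index 13.
Insert 292: h=3, slots 3,4 occupied -> index 5.
Insert 521: h=11, slot 11 empty -> index 11.
Insert 754: h=6, slot 6 empty -> index 6.
Insert 642: h=13, slot 13 occupied -> index 14.
Table: [-, 511, -, 768, 989, 292, 754, -, -, -, -, 521, -, 591, 642, -, -]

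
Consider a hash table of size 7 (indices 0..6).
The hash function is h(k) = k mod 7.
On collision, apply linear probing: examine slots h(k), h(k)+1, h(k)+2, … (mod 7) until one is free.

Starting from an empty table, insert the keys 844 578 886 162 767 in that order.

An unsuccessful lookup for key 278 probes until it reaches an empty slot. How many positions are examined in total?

844: h=4 -> slot 4
578: h=4, probe 4,5 -> slot 5
886: h=4, probe 4,5,6 -> slot 6
162: h=1 -> slot 1
767: h=4, probe 4,5,6,0 -> slot 0
Table: [767, 162, _, _, 844, 578, 886]
Lookup 278: h=5, probe 5,6,0,1,2 → slot 2 empty, not found.

5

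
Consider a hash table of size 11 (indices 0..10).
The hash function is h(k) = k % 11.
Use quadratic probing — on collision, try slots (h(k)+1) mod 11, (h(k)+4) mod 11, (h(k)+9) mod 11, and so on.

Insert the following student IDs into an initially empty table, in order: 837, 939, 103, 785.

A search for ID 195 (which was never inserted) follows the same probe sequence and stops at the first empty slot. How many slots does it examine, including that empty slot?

2

837 hashes to 1; slot 1 is free → place at 1.
939 hashes to 4; slot 4 is free → place at 4.
103 hashes to 4; 4 taken → place at 5.
785 hashes to 4; 4,5 taken → place at 8.
Table: [_, 837, _, _, 939, 103, _, _, 785, _, _]
Lookup 195: h=8, probe 8,9 → slot 9 empty, not found.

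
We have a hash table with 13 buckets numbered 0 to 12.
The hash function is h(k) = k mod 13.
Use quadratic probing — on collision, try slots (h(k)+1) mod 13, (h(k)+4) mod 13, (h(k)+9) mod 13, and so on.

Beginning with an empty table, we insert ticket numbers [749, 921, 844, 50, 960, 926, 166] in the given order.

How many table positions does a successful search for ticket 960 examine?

4

749: h=8 => slot 8
921: h=11 => slot 11
844: h=12 => slot 12
50: h=11, probe 11,12,2 => slot 2
960: h=11, probe 11,12,2,7 => slot 7
926: h=3 => slot 3
166: h=10 => slot 10
Table: [—, —, 50, 926, —, —, —, 960, 749, —, 166, 921, 844]
Lookup 960: h=11, probe 11,12,2,7 → found at 7.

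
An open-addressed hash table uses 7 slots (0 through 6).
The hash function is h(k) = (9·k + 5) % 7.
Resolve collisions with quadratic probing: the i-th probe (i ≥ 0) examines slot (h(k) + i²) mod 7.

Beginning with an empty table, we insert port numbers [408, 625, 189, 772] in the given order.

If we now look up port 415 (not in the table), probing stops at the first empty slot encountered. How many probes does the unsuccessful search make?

408 hashes to 2; slot 2 is free => place at 2.
625 hashes to 2; 2 taken => place at 3.
189 hashes to 5; slot 5 is free => place at 5.
772 hashes to 2; 2,3 taken => place at 6.
Table: [_, _, 408, 625, _, 189, 772]
Lookup 415: h=2, probe 2,3,6,4 → slot 4 empty, not found.

4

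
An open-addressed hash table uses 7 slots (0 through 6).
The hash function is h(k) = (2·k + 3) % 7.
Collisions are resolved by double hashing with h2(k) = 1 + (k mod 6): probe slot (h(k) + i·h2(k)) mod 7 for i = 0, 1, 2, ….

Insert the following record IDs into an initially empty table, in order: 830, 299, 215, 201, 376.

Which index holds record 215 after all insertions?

5

830: h=4 → slot 4
299: h=6 → slot 6
215: h=6, h2=6, probe 6,5 → slot 5
201: h=6, h2=4, probe 6,3 → slot 3
376: h=6, h2=5, probe 6,4,2 → slot 2
Table: [-, -, 376, 201, 830, 215, 299]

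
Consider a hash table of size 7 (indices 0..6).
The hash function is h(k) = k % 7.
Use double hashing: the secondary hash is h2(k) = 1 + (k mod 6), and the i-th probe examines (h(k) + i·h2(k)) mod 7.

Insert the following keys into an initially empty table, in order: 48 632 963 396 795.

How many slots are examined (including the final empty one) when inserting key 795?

48 hashes to 6; slot 6 is free -> place at 6.
632 hashes to 2; slot 2 is free -> place at 2.
963 hashes to 4; slot 4 is free -> place at 4.
396 hashes to 4, h2=1; 4 taken -> place at 5.
795 hashes to 4, h2=4; 4 taken -> place at 1.
Table: [_, 795, 632, _, 963, 396, 48]

2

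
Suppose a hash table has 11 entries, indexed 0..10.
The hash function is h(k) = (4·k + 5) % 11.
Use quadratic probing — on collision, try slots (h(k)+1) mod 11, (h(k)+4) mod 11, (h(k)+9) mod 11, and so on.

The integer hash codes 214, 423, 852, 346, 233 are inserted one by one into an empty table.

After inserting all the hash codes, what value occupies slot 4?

423

214 hashes to 3; slot 3 is free => place at 3.
423 hashes to 3; 3 taken => place at 4.
852 hashes to 3; 3,4 taken => place at 7.
346 hashes to 3; 3,4,7 taken => place at 1.
233 hashes to 2; slot 2 is free => place at 2.
Table: [-, 346, 233, 214, 423, -, -, 852, -, -, -]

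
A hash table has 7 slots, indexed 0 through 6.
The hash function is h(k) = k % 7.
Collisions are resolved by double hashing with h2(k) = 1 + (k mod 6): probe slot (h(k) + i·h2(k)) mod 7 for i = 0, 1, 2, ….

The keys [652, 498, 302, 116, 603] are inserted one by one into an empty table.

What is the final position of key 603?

5

652: h=1 -> slot 1
498: h=1, h2=1, probe 1,2 -> slot 2
302: h=1, h2=3, probe 1,4 -> slot 4
116: h=4, h2=3, probe 4,0 -> slot 0
603: h=1, h2=4, probe 1,5 -> slot 5
Table: [116, 652, 498, ∅, 302, 603, ∅]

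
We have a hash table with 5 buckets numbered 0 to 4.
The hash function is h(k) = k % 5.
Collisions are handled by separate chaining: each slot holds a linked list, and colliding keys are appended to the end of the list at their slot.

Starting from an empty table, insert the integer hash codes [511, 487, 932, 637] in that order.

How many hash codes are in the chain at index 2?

3

511 -> bucket 1
487 -> bucket 2
932 -> bucket 2 (collision)
637 -> bucket 2 (collision)
Final buckets:
0: —
1: 511
2: 487 -> 932 -> 637
3: —
4: —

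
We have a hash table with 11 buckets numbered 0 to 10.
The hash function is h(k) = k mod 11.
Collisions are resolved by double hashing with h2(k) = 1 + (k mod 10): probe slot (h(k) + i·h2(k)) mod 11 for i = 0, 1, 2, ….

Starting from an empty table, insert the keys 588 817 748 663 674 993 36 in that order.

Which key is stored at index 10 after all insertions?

Insert 588: h=5, slot 5 empty => index 5.
Insert 817: h=3, slot 3 empty => index 3.
Insert 748: h=0, slot 0 empty => index 0.
Insert 663: h=3, h2=4, slot 3 occupied => index 7.
Insert 674: h=3, h2=5, slot 3 occupied => index 8.
Insert 993: h=3, h2=4, slots 3,7,0 occupied => index 4.
Insert 36: h=3, h2=7, slot 3 occupied => index 10.
Table: [748, —, —, 817, 993, 588, —, 663, 674, —, 36]

36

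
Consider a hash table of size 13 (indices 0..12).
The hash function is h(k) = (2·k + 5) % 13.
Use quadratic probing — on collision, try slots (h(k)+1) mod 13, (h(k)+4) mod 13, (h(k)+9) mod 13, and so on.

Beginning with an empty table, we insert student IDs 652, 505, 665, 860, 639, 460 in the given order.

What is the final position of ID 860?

0

652 hashes to 9; slot 9 is free => place at 9.
505 hashes to 1; slot 1 is free => place at 1.
665 hashes to 9; 9 taken => place at 10.
860 hashes to 9; 9,10 taken => place at 0.
639 hashes to 9; 9,10,0 taken => place at 5.
460 hashes to 2; slot 2 is free => place at 2.
Table: [860, 505, 460, ., ., 639, ., ., ., 652, 665, ., .]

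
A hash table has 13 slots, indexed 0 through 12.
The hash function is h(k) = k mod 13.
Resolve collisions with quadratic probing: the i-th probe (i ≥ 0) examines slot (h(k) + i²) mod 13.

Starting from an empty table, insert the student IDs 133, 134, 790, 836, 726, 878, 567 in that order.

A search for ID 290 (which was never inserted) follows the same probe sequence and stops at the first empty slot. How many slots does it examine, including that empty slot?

133: h=3 → slot 3
134: h=4 → slot 4
790: h=10 → slot 10
836: h=4, probe 4,5 → slot 5
726: h=11 → slot 11
878: h=7 → slot 7
567: h=8 → slot 8
Table: [., ., ., 133, 134, 836, ., 878, 567, ., 790, 726, .]
Lookup 290: h=4, probe 4,5,8,0 → slot 0 empty, not found.

4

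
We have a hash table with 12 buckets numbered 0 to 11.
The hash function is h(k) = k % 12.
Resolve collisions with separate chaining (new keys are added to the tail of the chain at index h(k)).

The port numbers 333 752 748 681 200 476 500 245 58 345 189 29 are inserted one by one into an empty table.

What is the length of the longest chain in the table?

333 → bucket 9
752 → bucket 8
748 → bucket 4
681 → bucket 9 (collision)
200 → bucket 8 (collision)
476 → bucket 8 (collision)
500 → bucket 8 (collision)
245 → bucket 5
58 → bucket 10
345 → bucket 9 (collision)
189 → bucket 9 (collision)
29 → bucket 5 (collision)
Final buckets:
0: ∅
1: ∅
2: ∅
3: ∅
4: 748
5: 245 -> 29
6: ∅
7: ∅
8: 752 -> 200 -> 476 -> 500
9: 333 -> 681 -> 345 -> 189
10: 58
11: ∅

4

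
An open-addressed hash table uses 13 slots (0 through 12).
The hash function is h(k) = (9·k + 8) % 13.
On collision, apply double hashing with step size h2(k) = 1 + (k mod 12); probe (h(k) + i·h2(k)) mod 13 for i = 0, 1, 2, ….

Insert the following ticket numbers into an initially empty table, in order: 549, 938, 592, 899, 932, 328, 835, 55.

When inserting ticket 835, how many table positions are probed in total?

2

549: h=9 => slot 9
938: h=0 => slot 0
592: h=6 => slot 6
899: h=0, h2=12, probe 0,12 => slot 12
932: h=11 => slot 11
328: h=9, h2=5, probe 9,1 => slot 1
835: h=9, h2=8, probe 9,4 => slot 4
55: h=9, h2=8, probe 9,4,12,7 => slot 7
Table: [938, 328, ., ., 835, ., 592, 55, ., 549, ., 932, 899]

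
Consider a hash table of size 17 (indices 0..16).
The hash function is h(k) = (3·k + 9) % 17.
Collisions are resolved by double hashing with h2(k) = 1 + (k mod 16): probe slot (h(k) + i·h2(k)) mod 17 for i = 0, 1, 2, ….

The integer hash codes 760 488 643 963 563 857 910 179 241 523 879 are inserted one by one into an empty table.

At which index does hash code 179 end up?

6

760 hashes to 11; slot 11 is free -> place at 11.
488 hashes to 11, h2=9; 11 taken -> place at 3.
643 hashes to 0; slot 0 is free -> place at 0.
963 hashes to 8; slot 8 is free -> place at 8.
563 hashes to 15; slot 15 is free -> place at 15.
857 hashes to 13; slot 13 is free -> place at 13.
910 hashes to 2; slot 2 is free -> place at 2.
179 hashes to 2, h2=4; 2 taken -> place at 6.
241 hashes to 1; slot 1 is free -> place at 1.
523 hashes to 14; slot 14 is free -> place at 14.
879 hashes to 11, h2=16; 11 taken -> place at 10.
Table: [643, 241, 910, 488, -, -, 179, -, 963, -, 879, 760, -, 857, 523, 563, -]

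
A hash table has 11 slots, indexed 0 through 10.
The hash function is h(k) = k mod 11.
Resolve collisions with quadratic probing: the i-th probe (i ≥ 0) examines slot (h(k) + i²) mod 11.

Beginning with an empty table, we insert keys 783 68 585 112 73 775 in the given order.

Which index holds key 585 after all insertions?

6

783 hashes to 2; slot 2 is free → place at 2.
68 hashes to 2; 2 taken → place at 3.
585 hashes to 2; 2,3 taken → place at 6.
112 hashes to 2; 2,3,6 taken → place at 0.
73 hashes to 7; slot 7 is free → place at 7.
775 hashes to 5; slot 5 is free → place at 5.
Table: [112, ∅, 783, 68, ∅, 775, 585, 73, ∅, ∅, ∅]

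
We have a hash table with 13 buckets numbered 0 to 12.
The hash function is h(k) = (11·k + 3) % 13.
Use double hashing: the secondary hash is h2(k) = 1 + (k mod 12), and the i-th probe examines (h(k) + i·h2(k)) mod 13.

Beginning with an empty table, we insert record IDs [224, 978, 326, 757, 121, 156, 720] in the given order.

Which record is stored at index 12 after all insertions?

757

224 hashes to 10; slot 10 is free => place at 10.
978 hashes to 10, h2=7; 10 taken => place at 4.
326 hashes to 1; slot 1 is free => place at 1.
757 hashes to 10, h2=2; 10 taken => place at 12.
121 hashes to 8; slot 8 is free => place at 8.
156 hashes to 3; slot 3 is free => place at 3.
720 hashes to 6; slot 6 is free => place at 6.
Table: [-, 326, -, 156, 978, -, 720, -, 121, -, 224, -, 757]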